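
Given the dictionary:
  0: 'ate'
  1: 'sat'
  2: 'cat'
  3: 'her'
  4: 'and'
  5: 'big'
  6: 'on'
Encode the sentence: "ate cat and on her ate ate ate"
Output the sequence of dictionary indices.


Look up each word in the dictionary:
  'ate' -> 0
  'cat' -> 2
  'and' -> 4
  'on' -> 6
  'her' -> 3
  'ate' -> 0
  'ate' -> 0
  'ate' -> 0

Encoded: [0, 2, 4, 6, 3, 0, 0, 0]


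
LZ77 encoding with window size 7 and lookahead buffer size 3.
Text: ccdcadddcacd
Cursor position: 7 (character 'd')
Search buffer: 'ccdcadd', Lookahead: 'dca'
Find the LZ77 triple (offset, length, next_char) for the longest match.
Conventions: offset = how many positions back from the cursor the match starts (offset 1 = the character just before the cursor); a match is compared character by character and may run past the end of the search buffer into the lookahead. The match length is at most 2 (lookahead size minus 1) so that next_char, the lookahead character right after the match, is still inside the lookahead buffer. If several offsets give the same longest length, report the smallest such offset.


Try each offset into the search buffer:
  offset=1 (pos 6, char 'd'): match length 1
  offset=2 (pos 5, char 'd'): match length 1
  offset=3 (pos 4, char 'a'): match length 0
  offset=4 (pos 3, char 'c'): match length 0
  offset=5 (pos 2, char 'd'): match length 2
  offset=6 (pos 1, char 'c'): match length 0
  offset=7 (pos 0, char 'c'): match length 0
Longest match has length 2 at offset 5.
next_char = character at position 7 + 2 = 9 -> 'a'

Best match: offset=5, length=2 (matching 'dc' starting at position 2)
LZ77 triple: (5, 2, 'a')


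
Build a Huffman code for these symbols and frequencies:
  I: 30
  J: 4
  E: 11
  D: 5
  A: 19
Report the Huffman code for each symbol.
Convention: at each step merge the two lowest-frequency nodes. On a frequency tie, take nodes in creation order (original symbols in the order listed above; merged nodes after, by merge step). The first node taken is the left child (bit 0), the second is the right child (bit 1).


Huffman tree construction:
Step 1: Merge J(4) + D(5) = 9
Step 2: Merge (J+D)(9) + E(11) = 20
Step 3: Merge A(19) + ((J+D)+E)(20) = 39
Step 4: Merge I(30) + (A+((J+D)+E))(39) = 69
Read each symbol's code off the tree from the root (left child = 0, right child = 1).

Codes:
  I: 0 (length 1)
  J: 1100 (length 4)
  E: 111 (length 3)
  D: 1101 (length 4)
  A: 10 (length 2)
Average code length: 137/69 = 1.9855 bits/symbol


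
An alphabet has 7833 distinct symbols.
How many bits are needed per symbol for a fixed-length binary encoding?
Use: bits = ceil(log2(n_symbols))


log2(7833) = 12.9353
Bracket: 2^12 = 4096 < 7833 <= 2^13 = 8192
So ceil(log2(7833)) = 13

bits = ceil(log2(7833)) = ceil(12.9353) = 13 bits


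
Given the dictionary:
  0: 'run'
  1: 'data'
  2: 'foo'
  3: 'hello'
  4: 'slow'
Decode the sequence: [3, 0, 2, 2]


Look up each index in the dictionary:
  3 -> 'hello'
  0 -> 'run'
  2 -> 'foo'
  2 -> 'foo'

Decoded: "hello run foo foo"


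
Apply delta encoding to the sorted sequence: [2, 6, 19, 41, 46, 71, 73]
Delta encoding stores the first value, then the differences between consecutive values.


First value: 2
Deltas:
  6 - 2 = 4
  19 - 6 = 13
  41 - 19 = 22
  46 - 41 = 5
  71 - 46 = 25
  73 - 71 = 2


Delta encoded: [2, 4, 13, 22, 5, 25, 2]


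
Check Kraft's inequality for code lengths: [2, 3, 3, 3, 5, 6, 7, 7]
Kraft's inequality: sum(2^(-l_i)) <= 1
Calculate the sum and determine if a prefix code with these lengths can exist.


Sum = 2^(-2) + 2^(-3) + 2^(-3) + 2^(-3) + 2^(-5) + 2^(-6) + 2^(-7) + 2^(-7)
    = 0.25 + 0.125 + 0.125 + 0.125 + 0.03125 + 0.015625 + 0.0078125 + 0.0078125
    = 88/128 = 0.6875
Since 0.6875 <= 1, Kraft's inequality IS satisfied.
A prefix code with these lengths CAN exist.

Kraft sum = 0.6875. Satisfied.


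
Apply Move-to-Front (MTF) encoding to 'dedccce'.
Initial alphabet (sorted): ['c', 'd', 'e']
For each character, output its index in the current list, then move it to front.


MTF encoding:
'd': index 1 in ['c', 'd', 'e'] -> ['d', 'c', 'e']
'e': index 2 in ['d', 'c', 'e'] -> ['e', 'd', 'c']
'd': index 1 in ['e', 'd', 'c'] -> ['d', 'e', 'c']
'c': index 2 in ['d', 'e', 'c'] -> ['c', 'd', 'e']
'c': index 0 in ['c', 'd', 'e'] -> ['c', 'd', 'e']
'c': index 0 in ['c', 'd', 'e'] -> ['c', 'd', 'e']
'e': index 2 in ['c', 'd', 'e'] -> ['e', 'c', 'd']


Output: [1, 2, 1, 2, 0, 0, 2]


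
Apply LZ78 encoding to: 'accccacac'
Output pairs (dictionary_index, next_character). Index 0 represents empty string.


LZ78 encoding steps:
Dictionary: {0: ''}
Step 1: w='' (idx 0), next='a' -> output (0, 'a'), add 'a' as idx 1
Step 2: w='' (idx 0), next='c' -> output (0, 'c'), add 'c' as idx 2
Step 3: w='c' (idx 2), next='c' -> output (2, 'c'), add 'cc' as idx 3
Step 4: w='c' (idx 2), next='a' -> output (2, 'a'), add 'ca' as idx 4
Step 5: w='ca' (idx 4), next='c' -> output (4, 'c'), add 'cac' as idx 5


Encoded: [(0, 'a'), (0, 'c'), (2, 'c'), (2, 'a'), (4, 'c')]


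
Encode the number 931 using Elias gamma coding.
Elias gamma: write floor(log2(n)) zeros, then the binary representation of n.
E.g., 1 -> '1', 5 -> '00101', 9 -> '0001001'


num_bits = floor(log2(931)) + 1 = 10
leading_zeros = num_bits - 1 = 9
binary(931) = 1110100011

Elias gamma(931) = '000000000' + '1110100011' = 0000000001110100011 (19 bits)


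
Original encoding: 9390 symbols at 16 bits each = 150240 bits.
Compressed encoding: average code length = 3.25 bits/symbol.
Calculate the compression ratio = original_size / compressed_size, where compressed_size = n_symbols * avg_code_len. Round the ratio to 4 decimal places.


original_size = n_symbols * orig_bits = 9390 * 16 = 150240 bits
compressed_size = n_symbols * avg_code_len = 9390 * 3.25 = 30517.5 bits
ratio = original_size / compressed_size = 150240 / 30517.5 = 4.9231

Compression ratio = 4.9231


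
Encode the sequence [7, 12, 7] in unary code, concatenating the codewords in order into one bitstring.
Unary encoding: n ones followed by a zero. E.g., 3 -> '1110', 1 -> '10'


Encode each number as n ones followed by a terminating 0:
  7 -> 11111110 (8 bits)
  12 -> 1111111111110 (13 bits)
  7 -> 11111110 (8 bits)
Total length = 8 + 13 + 8 = 29 bits.

Unary([7, 12, 7]) = 11111110111111111111011111110 (29 bits)


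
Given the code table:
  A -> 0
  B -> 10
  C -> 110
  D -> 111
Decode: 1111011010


Decoding:
111 -> D
10 -> B
110 -> C
10 -> B


Result: DBCB


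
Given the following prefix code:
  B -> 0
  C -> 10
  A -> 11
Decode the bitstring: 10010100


Decoding step by step:
Bits 10 -> C
Bits 0 -> B
Bits 10 -> C
Bits 10 -> C
Bits 0 -> B


Decoded message: CBCCB


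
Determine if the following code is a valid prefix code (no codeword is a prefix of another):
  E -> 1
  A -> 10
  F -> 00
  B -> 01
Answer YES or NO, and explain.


Checking each pair (does one codeword prefix another?):
  E='1' vs A='10': prefix -- VIOLATION

NO -- this is NOT a valid prefix code. E (1) is a prefix of A (10).


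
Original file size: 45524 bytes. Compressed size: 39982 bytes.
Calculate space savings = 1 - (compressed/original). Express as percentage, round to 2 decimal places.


ratio = compressed/original = 39982/45524 = 0.878262
savings = 1 - ratio = 1 - 0.878262 = 0.121738
as a percentage: 0.121738 * 100 = 12.17%

Space savings = 1 - 39982/45524 = 12.17%


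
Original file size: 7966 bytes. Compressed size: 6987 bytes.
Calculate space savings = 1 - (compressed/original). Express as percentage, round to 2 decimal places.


ratio = compressed/original = 6987/7966 = 0.877103
savings = 1 - ratio = 1 - 0.877103 = 0.122897
as a percentage: 0.122897 * 100 = 12.29%

Space savings = 1 - 6987/7966 = 12.29%


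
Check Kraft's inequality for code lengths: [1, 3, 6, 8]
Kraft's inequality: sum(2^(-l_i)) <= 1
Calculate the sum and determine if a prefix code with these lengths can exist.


Sum = 2^(-1) + 2^(-3) + 2^(-6) + 2^(-8)
    = 0.5 + 0.125 + 0.015625 + 0.00390625
    = 165/256 = 0.64453125
Since 0.64453125 <= 1, Kraft's inequality IS satisfied.
A prefix code with these lengths CAN exist.

Kraft sum = 0.64453125. Satisfied.


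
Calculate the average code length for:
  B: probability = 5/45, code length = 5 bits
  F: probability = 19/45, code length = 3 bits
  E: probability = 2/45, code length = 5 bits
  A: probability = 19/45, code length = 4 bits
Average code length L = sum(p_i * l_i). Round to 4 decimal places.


Weighted contributions p_i * l_i:
  B: (5/45) * 5 = 25/45
  F: (19/45) * 3 = 57/45
  E: (2/45) * 5 = 10/45
  A: (19/45) * 4 = 76/45
Sum = (25 + 57 + 10 + 76)/45 = 168/45

L = 168/45 = 3.7333 bits/symbol


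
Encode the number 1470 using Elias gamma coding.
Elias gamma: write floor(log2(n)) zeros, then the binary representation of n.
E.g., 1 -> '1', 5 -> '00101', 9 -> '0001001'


num_bits = floor(log2(1470)) + 1 = 11
leading_zeros = num_bits - 1 = 10
binary(1470) = 10110111110

Elias gamma(1470) = '0000000000' + '10110111110' = 000000000010110111110 (21 bits)


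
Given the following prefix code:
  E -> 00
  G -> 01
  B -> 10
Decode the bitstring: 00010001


Decoding step by step:
Bits 00 -> E
Bits 01 -> G
Bits 00 -> E
Bits 01 -> G


Decoded message: EGEG


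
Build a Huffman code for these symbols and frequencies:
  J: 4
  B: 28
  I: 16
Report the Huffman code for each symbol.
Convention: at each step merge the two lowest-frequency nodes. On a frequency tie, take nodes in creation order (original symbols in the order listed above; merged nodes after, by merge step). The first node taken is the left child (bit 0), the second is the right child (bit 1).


Huffman tree construction:
Step 1: Merge J(4) + I(16) = 20
Step 2: Merge (J+I)(20) + B(28) = 48
Read each symbol's code off the tree from the root (left child = 0, right child = 1).

Codes:
  J: 00 (length 2)
  B: 1 (length 1)
  I: 01 (length 2)
Average code length: 68/48 = 1.4167 bits/symbol


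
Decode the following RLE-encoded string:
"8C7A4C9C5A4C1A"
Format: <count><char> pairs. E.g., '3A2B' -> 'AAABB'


Expanding each <count><char> pair:
  8C -> 'CCCCCCCC'
  7A -> 'AAAAAAA'
  4C -> 'CCCC'
  9C -> 'CCCCCCCCC'
  5A -> 'AAAAA'
  4C -> 'CCCC'
  1A -> 'A'

Decoded = CCCCCCCCAAAAAAACCCCCCCCCCCCCAAAAACCCCA


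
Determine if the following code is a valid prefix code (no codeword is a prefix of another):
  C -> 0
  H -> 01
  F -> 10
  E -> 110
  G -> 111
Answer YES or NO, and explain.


Checking each pair (does one codeword prefix another?):
  C='0' vs H='01': prefix -- VIOLATION

NO -- this is NOT a valid prefix code. C (0) is a prefix of H (01).


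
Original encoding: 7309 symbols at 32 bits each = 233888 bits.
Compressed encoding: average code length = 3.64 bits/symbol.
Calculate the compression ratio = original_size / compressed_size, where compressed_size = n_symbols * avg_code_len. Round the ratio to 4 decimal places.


original_size = n_symbols * orig_bits = 7309 * 32 = 233888 bits
compressed_size = n_symbols * avg_code_len = 7309 * 3.64 = 26604.76 bits
ratio = original_size / compressed_size = 233888 / 26604.76 = 8.7912

Compression ratio = 8.7912


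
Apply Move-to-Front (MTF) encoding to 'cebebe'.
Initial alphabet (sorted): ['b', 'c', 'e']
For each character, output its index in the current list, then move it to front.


MTF encoding:
'c': index 1 in ['b', 'c', 'e'] -> ['c', 'b', 'e']
'e': index 2 in ['c', 'b', 'e'] -> ['e', 'c', 'b']
'b': index 2 in ['e', 'c', 'b'] -> ['b', 'e', 'c']
'e': index 1 in ['b', 'e', 'c'] -> ['e', 'b', 'c']
'b': index 1 in ['e', 'b', 'c'] -> ['b', 'e', 'c']
'e': index 1 in ['b', 'e', 'c'] -> ['e', 'b', 'c']


Output: [1, 2, 2, 1, 1, 1]


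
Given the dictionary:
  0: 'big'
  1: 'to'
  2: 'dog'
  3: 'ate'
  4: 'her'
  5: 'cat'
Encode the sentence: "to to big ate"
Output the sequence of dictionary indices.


Look up each word in the dictionary:
  'to' -> 1
  'to' -> 1
  'big' -> 0
  'ate' -> 3

Encoded: [1, 1, 0, 3]


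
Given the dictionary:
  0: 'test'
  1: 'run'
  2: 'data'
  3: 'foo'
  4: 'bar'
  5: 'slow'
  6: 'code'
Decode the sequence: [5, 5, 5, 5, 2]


Look up each index in the dictionary:
  5 -> 'slow'
  5 -> 'slow'
  5 -> 'slow'
  5 -> 'slow'
  2 -> 'data'

Decoded: "slow slow slow slow data"


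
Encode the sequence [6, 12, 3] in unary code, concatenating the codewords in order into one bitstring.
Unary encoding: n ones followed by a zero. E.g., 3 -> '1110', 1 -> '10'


Encode each number as n ones followed by a terminating 0:
  6 -> 1111110 (7 bits)
  12 -> 1111111111110 (13 bits)
  3 -> 1110 (4 bits)
Total length = 7 + 13 + 4 = 24 bits.

Unary([6, 12, 3]) = 111111011111111111101110 (24 bits)


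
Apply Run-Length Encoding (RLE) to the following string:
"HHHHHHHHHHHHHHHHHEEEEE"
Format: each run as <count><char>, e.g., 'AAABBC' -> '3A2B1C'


Scanning runs left to right:
  i=0: run of 'H' x 17 -> '17H'
  i=17: run of 'E' x 5 -> '5E'

RLE = 17H5E


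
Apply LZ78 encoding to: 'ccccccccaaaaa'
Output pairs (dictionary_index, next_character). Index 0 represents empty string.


LZ78 encoding steps:
Dictionary: {0: ''}
Step 1: w='' (idx 0), next='c' -> output (0, 'c'), add 'c' as idx 1
Step 2: w='c' (idx 1), next='c' -> output (1, 'c'), add 'cc' as idx 2
Step 3: w='cc' (idx 2), next='c' -> output (2, 'c'), add 'ccc' as idx 3
Step 4: w='cc' (idx 2), next='a' -> output (2, 'a'), add 'cca' as idx 4
Step 5: w='' (idx 0), next='a' -> output (0, 'a'), add 'a' as idx 5
Step 6: w='a' (idx 5), next='a' -> output (5, 'a'), add 'aa' as idx 6
Step 7: w='a' (idx 5), end of input -> output (5, '')


Encoded: [(0, 'c'), (1, 'c'), (2, 'c'), (2, 'a'), (0, 'a'), (5, 'a'), (5, '')]


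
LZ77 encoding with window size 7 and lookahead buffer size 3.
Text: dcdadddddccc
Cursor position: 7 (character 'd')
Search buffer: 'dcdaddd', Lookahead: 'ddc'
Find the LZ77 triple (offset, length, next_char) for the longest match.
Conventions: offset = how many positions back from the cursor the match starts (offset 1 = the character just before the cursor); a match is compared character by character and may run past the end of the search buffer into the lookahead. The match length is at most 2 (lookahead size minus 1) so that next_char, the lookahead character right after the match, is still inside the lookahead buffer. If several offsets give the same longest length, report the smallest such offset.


Try each offset into the search buffer:
  offset=1 (pos 6, char 'd'): match length 2
  offset=2 (pos 5, char 'd'): match length 2
  offset=3 (pos 4, char 'd'): match length 2
  offset=4 (pos 3, char 'a'): match length 0
  offset=5 (pos 2, char 'd'): match length 1
  offset=6 (pos 1, char 'c'): match length 0
  offset=7 (pos 0, char 'd'): match length 1
Longest match has length 2, found at offsets 1, 2, 3; take the smallest, offset 1.
next_char = character at position 7 + 2 = 9 -> 'c'

Best match: offset=1, length=2 (matching 'dd' starting at position 6)
LZ77 triple: (1, 2, 'c')


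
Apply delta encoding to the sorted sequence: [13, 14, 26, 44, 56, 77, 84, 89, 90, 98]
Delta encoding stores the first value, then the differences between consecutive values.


First value: 13
Deltas:
  14 - 13 = 1
  26 - 14 = 12
  44 - 26 = 18
  56 - 44 = 12
  77 - 56 = 21
  84 - 77 = 7
  89 - 84 = 5
  90 - 89 = 1
  98 - 90 = 8


Delta encoded: [13, 1, 12, 18, 12, 21, 7, 5, 1, 8]


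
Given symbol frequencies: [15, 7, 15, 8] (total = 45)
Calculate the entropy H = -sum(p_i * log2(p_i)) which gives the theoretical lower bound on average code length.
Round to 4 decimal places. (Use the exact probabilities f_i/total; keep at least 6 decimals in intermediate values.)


Per-symbol terms -p_i * log2(p_i) with p_i = f_i/45:
  p = 15/45 = 0.333333: log2(p) = -1.584963, -p*log2(p) = 0.528321
  p = 7/45 = 0.155556: log2(p) = -2.684498, -p*log2(p) = 0.417589
  p = 15/45 = 0.333333: log2(p) = -1.584963, -p*log2(p) = 0.528321
  p = 8/45 = 0.177778: log2(p) = -2.491853, -p*log2(p) = 0.442996
H = 0.528321 + 0.417589 + 0.528321 + 0.442996 = 1.917227

H = 1.9172 bits/symbol


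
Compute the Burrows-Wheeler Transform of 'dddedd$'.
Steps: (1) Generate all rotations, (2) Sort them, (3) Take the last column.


Rotations (sorted):
  0: $dddedd -> last char: d
  1: d$ddded -> last char: d
  2: dd$ddde -> last char: e
  3: dddedd$ -> last char: $
  4: ddedd$d -> last char: d
  5: dedd$dd -> last char: d
  6: edd$ddd -> last char: d


BWT = dde$ddd


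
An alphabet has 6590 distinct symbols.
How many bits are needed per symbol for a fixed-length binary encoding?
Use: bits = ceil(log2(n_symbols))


log2(6590) = 12.6861
Bracket: 2^12 = 4096 < 6590 <= 2^13 = 8192
So ceil(log2(6590)) = 13

bits = ceil(log2(6590)) = ceil(12.6861) = 13 bits


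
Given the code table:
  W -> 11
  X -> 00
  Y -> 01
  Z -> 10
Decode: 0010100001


Decoding:
00 -> X
10 -> Z
10 -> Z
00 -> X
01 -> Y


Result: XZZXY


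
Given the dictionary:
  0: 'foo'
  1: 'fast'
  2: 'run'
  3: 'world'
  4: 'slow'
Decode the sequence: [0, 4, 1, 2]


Look up each index in the dictionary:
  0 -> 'foo'
  4 -> 'slow'
  1 -> 'fast'
  2 -> 'run'

Decoded: "foo slow fast run"


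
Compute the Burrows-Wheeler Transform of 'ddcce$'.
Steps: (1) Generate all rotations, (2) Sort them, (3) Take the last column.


Rotations (sorted):
  0: $ddcce -> last char: e
  1: cce$dd -> last char: d
  2: ce$ddc -> last char: c
  3: dcce$d -> last char: d
  4: ddcce$ -> last char: $
  5: e$ddcc -> last char: c


BWT = edcd$c


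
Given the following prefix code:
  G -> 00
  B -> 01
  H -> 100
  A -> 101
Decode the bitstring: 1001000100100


Decoding step by step:
Bits 100 -> H
Bits 100 -> H
Bits 01 -> B
Bits 00 -> G
Bits 100 -> H


Decoded message: HHBGH


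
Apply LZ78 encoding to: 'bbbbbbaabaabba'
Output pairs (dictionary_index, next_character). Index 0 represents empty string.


LZ78 encoding steps:
Dictionary: {0: ''}
Step 1: w='' (idx 0), next='b' -> output (0, 'b'), add 'b' as idx 1
Step 2: w='b' (idx 1), next='b' -> output (1, 'b'), add 'bb' as idx 2
Step 3: w='bb' (idx 2), next='b' -> output (2, 'b'), add 'bbb' as idx 3
Step 4: w='' (idx 0), next='a' -> output (0, 'a'), add 'a' as idx 4
Step 5: w='a' (idx 4), next='b' -> output (4, 'b'), add 'ab' as idx 5
Step 6: w='a' (idx 4), next='a' -> output (4, 'a'), add 'aa' as idx 6
Step 7: w='bb' (idx 2), next='a' -> output (2, 'a'), add 'bba' as idx 7


Encoded: [(0, 'b'), (1, 'b'), (2, 'b'), (0, 'a'), (4, 'b'), (4, 'a'), (2, 'a')]


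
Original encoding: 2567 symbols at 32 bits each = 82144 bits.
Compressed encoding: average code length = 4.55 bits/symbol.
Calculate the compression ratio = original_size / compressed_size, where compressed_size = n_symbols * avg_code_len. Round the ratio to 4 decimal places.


original_size = n_symbols * orig_bits = 2567 * 32 = 82144 bits
compressed_size = n_symbols * avg_code_len = 2567 * 4.55 = 11679.85 bits
ratio = original_size / compressed_size = 82144 / 11679.85 = 7.033

Compression ratio = 7.033


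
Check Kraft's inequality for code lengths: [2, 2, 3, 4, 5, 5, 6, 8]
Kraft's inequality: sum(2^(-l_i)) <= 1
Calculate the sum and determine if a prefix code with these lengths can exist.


Sum = 2^(-2) + 2^(-2) + 2^(-3) + 2^(-4) + 2^(-5) + 2^(-5) + 2^(-6) + 2^(-8)
    = 0.25 + 0.25 + 0.125 + 0.0625 + 0.03125 + 0.03125 + 0.015625 + 0.00390625
    = 197/256 = 0.76953125
Since 0.76953125 <= 1, Kraft's inequality IS satisfied.
A prefix code with these lengths CAN exist.

Kraft sum = 0.76953125. Satisfied.


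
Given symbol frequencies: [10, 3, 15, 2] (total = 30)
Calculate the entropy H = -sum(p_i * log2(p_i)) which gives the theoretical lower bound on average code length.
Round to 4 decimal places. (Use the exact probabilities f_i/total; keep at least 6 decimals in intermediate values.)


Per-symbol terms -p_i * log2(p_i) with p_i = f_i/30:
  p = 10/30 = 0.333333: log2(p) = -1.584963, -p*log2(p) = 0.528321
  p = 3/30 = 0.100000: log2(p) = -3.321928, -p*log2(p) = 0.332193
  p = 15/30 = 0.500000: log2(p) = -1.000000, -p*log2(p) = 0.500000
  p = 2/30 = 0.066667: log2(p) = -3.906891, -p*log2(p) = 0.260459
H = 0.528321 + 0.332193 + 0.500000 + 0.260459 = 1.620973

H = 1.621 bits/symbol


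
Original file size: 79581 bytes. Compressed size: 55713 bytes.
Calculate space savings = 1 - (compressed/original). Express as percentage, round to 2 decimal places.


ratio = compressed/original = 55713/79581 = 0.700079
savings = 1 - ratio = 1 - 0.700079 = 0.299921
as a percentage: 0.299921 * 100 = 29.99%

Space savings = 1 - 55713/79581 = 29.99%


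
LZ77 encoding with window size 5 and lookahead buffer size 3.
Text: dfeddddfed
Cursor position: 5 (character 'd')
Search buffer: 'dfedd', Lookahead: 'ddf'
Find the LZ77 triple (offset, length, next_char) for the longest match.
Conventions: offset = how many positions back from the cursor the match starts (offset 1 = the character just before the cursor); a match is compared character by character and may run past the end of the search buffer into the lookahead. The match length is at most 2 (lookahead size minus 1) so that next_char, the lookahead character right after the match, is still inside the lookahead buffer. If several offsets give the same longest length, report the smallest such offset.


Try each offset into the search buffer:
  offset=1 (pos 4, char 'd'): match length 2
  offset=2 (pos 3, char 'd'): match length 2
  offset=3 (pos 2, char 'e'): match length 0
  offset=4 (pos 1, char 'f'): match length 0
  offset=5 (pos 0, char 'd'): match length 1
Longest match has length 2, found at offsets 1, 2; take the smallest, offset 1.
next_char = character at position 5 + 2 = 7 -> 'f'

Best match: offset=1, length=2 (matching 'dd' starting at position 4)
LZ77 triple: (1, 2, 'f')


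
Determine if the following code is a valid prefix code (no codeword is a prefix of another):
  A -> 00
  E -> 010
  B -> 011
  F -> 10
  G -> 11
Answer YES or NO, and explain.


Checking each pair (does one codeword prefix another?):
  A='00' vs E='010': no prefix
  A='00' vs B='011': no prefix
  A='00' vs F='10': no prefix
  A='00' vs G='11': no prefix
  E='010' vs A='00': no prefix
  E='010' vs B='011': no prefix
  E='010' vs F='10': no prefix
  E='010' vs G='11': no prefix
  B='011' vs A='00': no prefix
  B='011' vs E='010': no prefix
  B='011' vs F='10': no prefix
  B='011' vs G='11': no prefix
  F='10' vs A='00': no prefix
  F='10' vs E='010': no prefix
  F='10' vs B='011': no prefix
  F='10' vs G='11': no prefix
  G='11' vs A='00': no prefix
  G='11' vs E='010': no prefix
  G='11' vs B='011': no prefix
  G='11' vs F='10': no prefix
No violation found over all pairs.

YES -- this is a valid prefix code. No codeword is a prefix of any other codeword.


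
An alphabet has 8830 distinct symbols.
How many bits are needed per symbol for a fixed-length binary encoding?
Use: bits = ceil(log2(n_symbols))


log2(8830) = 13.1082
Bracket: 2^13 = 8192 < 8830 <= 2^14 = 16384
So ceil(log2(8830)) = 14

bits = ceil(log2(8830)) = ceil(13.1082) = 14 bits


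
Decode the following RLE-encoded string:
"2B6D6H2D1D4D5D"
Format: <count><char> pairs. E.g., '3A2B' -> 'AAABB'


Expanding each <count><char> pair:
  2B -> 'BB'
  6D -> 'DDDDDD'
  6H -> 'HHHHHH'
  2D -> 'DD'
  1D -> 'D'
  4D -> 'DDDD'
  5D -> 'DDDDD'

Decoded = BBDDDDDDHHHHHHDDDDDDDDDDDD


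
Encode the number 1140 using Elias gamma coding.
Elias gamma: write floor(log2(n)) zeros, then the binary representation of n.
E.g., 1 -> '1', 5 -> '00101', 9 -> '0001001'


num_bits = floor(log2(1140)) + 1 = 11
leading_zeros = num_bits - 1 = 10
binary(1140) = 10001110100

Elias gamma(1140) = '0000000000' + '10001110100' = 000000000010001110100 (21 bits)


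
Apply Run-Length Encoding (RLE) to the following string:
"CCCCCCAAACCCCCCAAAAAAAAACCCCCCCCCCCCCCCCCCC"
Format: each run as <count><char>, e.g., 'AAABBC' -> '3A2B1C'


Scanning runs left to right:
  i=0: run of 'C' x 6 -> '6C'
  i=6: run of 'A' x 3 -> '3A'
  i=9: run of 'C' x 6 -> '6C'
  i=15: run of 'A' x 9 -> '9A'
  i=24: run of 'C' x 19 -> '19C'

RLE = 6C3A6C9A19C


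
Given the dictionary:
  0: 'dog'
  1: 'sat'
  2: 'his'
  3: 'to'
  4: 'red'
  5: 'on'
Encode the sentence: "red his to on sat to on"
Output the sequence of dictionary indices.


Look up each word in the dictionary:
  'red' -> 4
  'his' -> 2
  'to' -> 3
  'on' -> 5
  'sat' -> 1
  'to' -> 3
  'on' -> 5

Encoded: [4, 2, 3, 5, 1, 3, 5]


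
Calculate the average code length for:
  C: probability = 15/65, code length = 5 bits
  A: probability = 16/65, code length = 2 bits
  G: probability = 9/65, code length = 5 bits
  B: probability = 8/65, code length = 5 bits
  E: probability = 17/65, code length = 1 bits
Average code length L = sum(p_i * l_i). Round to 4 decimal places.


Weighted contributions p_i * l_i:
  C: (15/65) * 5 = 75/65
  A: (16/65) * 2 = 32/65
  G: (9/65) * 5 = 45/65
  B: (8/65) * 5 = 40/65
  E: (17/65) * 1 = 17/65
Sum = (75 + 32 + 45 + 40 + 17)/65 = 209/65

L = 209/65 = 3.2154 bits/symbol


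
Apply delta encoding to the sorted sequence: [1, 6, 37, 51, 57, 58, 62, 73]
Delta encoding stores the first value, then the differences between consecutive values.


First value: 1
Deltas:
  6 - 1 = 5
  37 - 6 = 31
  51 - 37 = 14
  57 - 51 = 6
  58 - 57 = 1
  62 - 58 = 4
  73 - 62 = 11


Delta encoded: [1, 5, 31, 14, 6, 1, 4, 11]


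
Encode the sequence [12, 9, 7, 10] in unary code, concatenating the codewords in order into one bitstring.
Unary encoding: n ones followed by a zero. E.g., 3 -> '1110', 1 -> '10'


Encode each number as n ones followed by a terminating 0:
  12 -> 1111111111110 (13 bits)
  9 -> 1111111110 (10 bits)
  7 -> 11111110 (8 bits)
  10 -> 11111111110 (11 bits)
Total length = 13 + 10 + 8 + 11 = 42 bits.

Unary([12, 9, 7, 10]) = 111111111111011111111101111111011111111110 (42 bits)


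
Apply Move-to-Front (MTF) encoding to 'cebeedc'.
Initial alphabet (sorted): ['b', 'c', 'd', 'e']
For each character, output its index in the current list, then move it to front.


MTF encoding:
'c': index 1 in ['b', 'c', 'd', 'e'] -> ['c', 'b', 'd', 'e']
'e': index 3 in ['c', 'b', 'd', 'e'] -> ['e', 'c', 'b', 'd']
'b': index 2 in ['e', 'c', 'b', 'd'] -> ['b', 'e', 'c', 'd']
'e': index 1 in ['b', 'e', 'c', 'd'] -> ['e', 'b', 'c', 'd']
'e': index 0 in ['e', 'b', 'c', 'd'] -> ['e', 'b', 'c', 'd']
'd': index 3 in ['e', 'b', 'c', 'd'] -> ['d', 'e', 'b', 'c']
'c': index 3 in ['d', 'e', 'b', 'c'] -> ['c', 'd', 'e', 'b']


Output: [1, 3, 2, 1, 0, 3, 3]


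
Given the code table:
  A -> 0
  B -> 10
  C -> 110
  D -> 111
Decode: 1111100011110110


Decoding:
111 -> D
110 -> C
0 -> A
0 -> A
111 -> D
10 -> B
110 -> C


Result: DCAADBC


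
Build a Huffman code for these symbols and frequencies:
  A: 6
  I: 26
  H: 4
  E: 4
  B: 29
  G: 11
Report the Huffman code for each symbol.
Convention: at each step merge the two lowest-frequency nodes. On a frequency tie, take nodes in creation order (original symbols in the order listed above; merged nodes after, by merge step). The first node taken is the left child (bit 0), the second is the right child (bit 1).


Huffman tree construction:
Step 1: Merge H(4) + E(4) = 8
Step 2: Merge A(6) + (H+E)(8) = 14
Step 3: Merge G(11) + (A+(H+E))(14) = 25
Step 4: Merge (G+(A+(H+E)))(25) + I(26) = 51
Step 5: Merge B(29) + ((G+(A+(H+E)))+I)(51) = 80
Read each symbol's code off the tree from the root (left child = 0, right child = 1).

Codes:
  A: 1010 (length 4)
  I: 11 (length 2)
  H: 10110 (length 5)
  E: 10111 (length 5)
  B: 0 (length 1)
  G: 100 (length 3)
Average code length: 178/80 = 2.2250 bits/symbol


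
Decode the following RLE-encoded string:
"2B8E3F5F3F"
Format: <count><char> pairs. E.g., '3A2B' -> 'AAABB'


Expanding each <count><char> pair:
  2B -> 'BB'
  8E -> 'EEEEEEEE'
  3F -> 'FFF'
  5F -> 'FFFFF'
  3F -> 'FFF'

Decoded = BBEEEEEEEEFFFFFFFFFFF


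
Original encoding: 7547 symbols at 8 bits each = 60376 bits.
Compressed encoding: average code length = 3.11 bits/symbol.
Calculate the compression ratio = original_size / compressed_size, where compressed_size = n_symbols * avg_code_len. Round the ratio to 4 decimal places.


original_size = n_symbols * orig_bits = 7547 * 8 = 60376 bits
compressed_size = n_symbols * avg_code_len = 7547 * 3.11 = 23471.17 bits
ratio = original_size / compressed_size = 60376 / 23471.17 = 2.5723

Compression ratio = 2.5723


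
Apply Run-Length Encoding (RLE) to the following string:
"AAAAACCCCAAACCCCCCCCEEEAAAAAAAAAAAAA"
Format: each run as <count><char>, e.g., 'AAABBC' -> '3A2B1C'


Scanning runs left to right:
  i=0: run of 'A' x 5 -> '5A'
  i=5: run of 'C' x 4 -> '4C'
  i=9: run of 'A' x 3 -> '3A'
  i=12: run of 'C' x 8 -> '8C'
  i=20: run of 'E' x 3 -> '3E'
  i=23: run of 'A' x 13 -> '13A'

RLE = 5A4C3A8C3E13A


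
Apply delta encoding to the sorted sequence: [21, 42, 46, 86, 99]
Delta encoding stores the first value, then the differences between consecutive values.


First value: 21
Deltas:
  42 - 21 = 21
  46 - 42 = 4
  86 - 46 = 40
  99 - 86 = 13


Delta encoded: [21, 21, 4, 40, 13]


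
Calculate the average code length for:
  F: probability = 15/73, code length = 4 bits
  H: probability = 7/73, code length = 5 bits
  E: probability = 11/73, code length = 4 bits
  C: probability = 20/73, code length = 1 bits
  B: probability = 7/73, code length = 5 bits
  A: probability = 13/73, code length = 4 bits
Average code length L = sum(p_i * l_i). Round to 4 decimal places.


Weighted contributions p_i * l_i:
  F: (15/73) * 4 = 60/73
  H: (7/73) * 5 = 35/73
  E: (11/73) * 4 = 44/73
  C: (20/73) * 1 = 20/73
  B: (7/73) * 5 = 35/73
  A: (13/73) * 4 = 52/73
Sum = (60 + 35 + 44 + 20 + 35 + 52)/73 = 246/73

L = 246/73 = 3.3699 bits/symbol


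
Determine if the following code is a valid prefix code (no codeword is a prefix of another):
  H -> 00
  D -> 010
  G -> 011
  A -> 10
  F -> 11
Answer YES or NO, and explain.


Checking each pair (does one codeword prefix another?):
  H='00' vs D='010': no prefix
  H='00' vs G='011': no prefix
  H='00' vs A='10': no prefix
  H='00' vs F='11': no prefix
  D='010' vs H='00': no prefix
  D='010' vs G='011': no prefix
  D='010' vs A='10': no prefix
  D='010' vs F='11': no prefix
  G='011' vs H='00': no prefix
  G='011' vs D='010': no prefix
  G='011' vs A='10': no prefix
  G='011' vs F='11': no prefix
  A='10' vs H='00': no prefix
  A='10' vs D='010': no prefix
  A='10' vs G='011': no prefix
  A='10' vs F='11': no prefix
  F='11' vs H='00': no prefix
  F='11' vs D='010': no prefix
  F='11' vs G='011': no prefix
  F='11' vs A='10': no prefix
No violation found over all pairs.

YES -- this is a valid prefix code. No codeword is a prefix of any other codeword.


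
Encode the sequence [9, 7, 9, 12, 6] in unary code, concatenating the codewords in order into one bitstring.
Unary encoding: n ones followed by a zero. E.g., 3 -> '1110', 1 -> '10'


Encode each number as n ones followed by a terminating 0:
  9 -> 1111111110 (10 bits)
  7 -> 11111110 (8 bits)
  9 -> 1111111110 (10 bits)
  12 -> 1111111111110 (13 bits)
  6 -> 1111110 (7 bits)
Total length = 10 + 8 + 10 + 13 + 7 = 48 bits.

Unary([9, 7, 9, 12, 6]) = 111111111011111110111111111011111111111101111110 (48 bits)


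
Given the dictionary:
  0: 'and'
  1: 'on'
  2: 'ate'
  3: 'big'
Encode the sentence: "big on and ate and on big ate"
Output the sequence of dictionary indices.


Look up each word in the dictionary:
  'big' -> 3
  'on' -> 1
  'and' -> 0
  'ate' -> 2
  'and' -> 0
  'on' -> 1
  'big' -> 3
  'ate' -> 2

Encoded: [3, 1, 0, 2, 0, 1, 3, 2]


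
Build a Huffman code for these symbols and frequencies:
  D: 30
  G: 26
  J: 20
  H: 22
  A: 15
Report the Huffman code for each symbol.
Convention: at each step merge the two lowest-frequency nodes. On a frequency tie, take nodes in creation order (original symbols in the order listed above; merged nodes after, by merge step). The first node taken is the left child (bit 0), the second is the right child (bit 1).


Huffman tree construction:
Step 1: Merge A(15) + J(20) = 35
Step 2: Merge H(22) + G(26) = 48
Step 3: Merge D(30) + (A+J)(35) = 65
Step 4: Merge (H+G)(48) + (D+(A+J))(65) = 113
Read each symbol's code off the tree from the root (left child = 0, right child = 1).

Codes:
  D: 10 (length 2)
  G: 01 (length 2)
  J: 111 (length 3)
  H: 00 (length 2)
  A: 110 (length 3)
Average code length: 261/113 = 2.3097 bits/symbol


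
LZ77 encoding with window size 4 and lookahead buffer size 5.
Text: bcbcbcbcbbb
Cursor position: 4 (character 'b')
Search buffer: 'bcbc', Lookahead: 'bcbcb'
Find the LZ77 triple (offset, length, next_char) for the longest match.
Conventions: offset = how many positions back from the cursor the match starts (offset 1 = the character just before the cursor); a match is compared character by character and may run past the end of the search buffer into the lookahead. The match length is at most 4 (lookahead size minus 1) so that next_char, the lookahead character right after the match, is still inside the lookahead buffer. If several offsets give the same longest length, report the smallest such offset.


Try each offset into the search buffer:
  offset=1 (pos 3, char 'c'): match length 0
  offset=2 (pos 2, char 'b'): match length 4
  offset=3 (pos 1, char 'c'): match length 0
  offset=4 (pos 0, char 'b'): match length 4
Longest match has length 4, found at offsets 2, 4; take the smallest, offset 2.
next_char = character at position 4 + 4 = 8 -> 'b'

Best match: offset=2, length=4 (matching 'bcbc' starting at position 2)
LZ77 triple: (2, 4, 'b')


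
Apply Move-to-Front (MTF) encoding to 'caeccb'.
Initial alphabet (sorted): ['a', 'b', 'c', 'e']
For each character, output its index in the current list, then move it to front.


MTF encoding:
'c': index 2 in ['a', 'b', 'c', 'e'] -> ['c', 'a', 'b', 'e']
'a': index 1 in ['c', 'a', 'b', 'e'] -> ['a', 'c', 'b', 'e']
'e': index 3 in ['a', 'c', 'b', 'e'] -> ['e', 'a', 'c', 'b']
'c': index 2 in ['e', 'a', 'c', 'b'] -> ['c', 'e', 'a', 'b']
'c': index 0 in ['c', 'e', 'a', 'b'] -> ['c', 'e', 'a', 'b']
'b': index 3 in ['c', 'e', 'a', 'b'] -> ['b', 'c', 'e', 'a']


Output: [2, 1, 3, 2, 0, 3]


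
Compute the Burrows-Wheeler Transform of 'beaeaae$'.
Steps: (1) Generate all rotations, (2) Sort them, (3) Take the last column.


Rotations (sorted):
  0: $beaeaae -> last char: e
  1: aae$beae -> last char: e
  2: ae$beaea -> last char: a
  3: aeaae$be -> last char: e
  4: beaeaae$ -> last char: $
  5: e$beaeaa -> last char: a
  6: eaae$bea -> last char: a
  7: eaeaae$b -> last char: b


BWT = eeae$aab


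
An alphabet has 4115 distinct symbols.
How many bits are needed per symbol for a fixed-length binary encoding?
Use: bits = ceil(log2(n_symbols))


log2(4115) = 12.0067
Bracket: 2^12 = 4096 < 4115 <= 2^13 = 8192
So ceil(log2(4115)) = 13

bits = ceil(log2(4115)) = ceil(12.0067) = 13 bits


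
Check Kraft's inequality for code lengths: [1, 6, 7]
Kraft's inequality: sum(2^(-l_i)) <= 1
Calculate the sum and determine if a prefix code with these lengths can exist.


Sum = 2^(-1) + 2^(-6) + 2^(-7)
    = 0.5 + 0.015625 + 0.0078125
    = 67/128 = 0.5234375
Since 0.5234375 <= 1, Kraft's inequality IS satisfied.
A prefix code with these lengths CAN exist.

Kraft sum = 0.5234375. Satisfied.


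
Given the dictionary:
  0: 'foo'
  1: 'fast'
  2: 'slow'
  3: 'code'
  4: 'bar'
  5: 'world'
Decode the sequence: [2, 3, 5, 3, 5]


Look up each index in the dictionary:
  2 -> 'slow'
  3 -> 'code'
  5 -> 'world'
  3 -> 'code'
  5 -> 'world'

Decoded: "slow code world code world"


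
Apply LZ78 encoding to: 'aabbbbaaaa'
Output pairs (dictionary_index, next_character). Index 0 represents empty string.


LZ78 encoding steps:
Dictionary: {0: ''}
Step 1: w='' (idx 0), next='a' -> output (0, 'a'), add 'a' as idx 1
Step 2: w='a' (idx 1), next='b' -> output (1, 'b'), add 'ab' as idx 2
Step 3: w='' (idx 0), next='b' -> output (0, 'b'), add 'b' as idx 3
Step 4: w='b' (idx 3), next='b' -> output (3, 'b'), add 'bb' as idx 4
Step 5: w='a' (idx 1), next='a' -> output (1, 'a'), add 'aa' as idx 5
Step 6: w='aa' (idx 5), end of input -> output (5, '')


Encoded: [(0, 'a'), (1, 'b'), (0, 'b'), (3, 'b'), (1, 'a'), (5, '')]


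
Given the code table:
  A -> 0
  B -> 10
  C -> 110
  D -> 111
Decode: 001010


Decoding:
0 -> A
0 -> A
10 -> B
10 -> B


Result: AABB


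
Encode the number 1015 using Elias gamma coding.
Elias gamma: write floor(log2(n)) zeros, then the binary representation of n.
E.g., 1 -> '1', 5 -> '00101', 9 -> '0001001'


num_bits = floor(log2(1015)) + 1 = 10
leading_zeros = num_bits - 1 = 9
binary(1015) = 1111110111

Elias gamma(1015) = '000000000' + '1111110111' = 0000000001111110111 (19 bits)


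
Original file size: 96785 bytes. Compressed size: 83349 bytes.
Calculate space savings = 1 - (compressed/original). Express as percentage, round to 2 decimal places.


ratio = compressed/original = 83349/96785 = 0.861177
savings = 1 - ratio = 1 - 0.861177 = 0.138823
as a percentage: 0.138823 * 100 = 13.88%

Space savings = 1 - 83349/96785 = 13.88%


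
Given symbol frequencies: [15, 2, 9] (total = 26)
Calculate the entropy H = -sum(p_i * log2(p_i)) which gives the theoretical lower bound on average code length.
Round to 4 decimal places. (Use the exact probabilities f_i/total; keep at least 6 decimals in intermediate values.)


Per-symbol terms -p_i * log2(p_i) with p_i = f_i/26:
  p = 15/26 = 0.576923: log2(p) = -0.793549, -p*log2(p) = 0.457817
  p = 2/26 = 0.076923: log2(p) = -3.700440, -p*log2(p) = 0.284649
  p = 9/26 = 0.346154: log2(p) = -1.530515, -p*log2(p) = 0.529794
H = 0.457817 + 0.284649 + 0.529794 = 1.272260

H = 1.2723 bits/symbol


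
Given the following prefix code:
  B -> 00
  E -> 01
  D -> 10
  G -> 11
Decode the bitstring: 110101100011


Decoding step by step:
Bits 11 -> G
Bits 01 -> E
Bits 01 -> E
Bits 10 -> D
Bits 00 -> B
Bits 11 -> G


Decoded message: GEEDBG


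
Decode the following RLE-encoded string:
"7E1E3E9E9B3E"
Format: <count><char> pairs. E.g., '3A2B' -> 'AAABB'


Expanding each <count><char> pair:
  7E -> 'EEEEEEE'
  1E -> 'E'
  3E -> 'EEE'
  9E -> 'EEEEEEEEE'
  9B -> 'BBBBBBBBB'
  3E -> 'EEE'

Decoded = EEEEEEEEEEEEEEEEEEEEBBBBBBBBBEEE


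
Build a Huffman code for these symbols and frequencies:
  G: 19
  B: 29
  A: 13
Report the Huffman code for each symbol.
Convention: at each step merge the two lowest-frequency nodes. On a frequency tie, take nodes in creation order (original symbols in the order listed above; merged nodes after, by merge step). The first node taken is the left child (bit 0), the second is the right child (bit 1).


Huffman tree construction:
Step 1: Merge A(13) + G(19) = 32
Step 2: Merge B(29) + (A+G)(32) = 61
Read each symbol's code off the tree from the root (left child = 0, right child = 1).

Codes:
  G: 11 (length 2)
  B: 0 (length 1)
  A: 10 (length 2)
Average code length: 93/61 = 1.5246 bits/symbol


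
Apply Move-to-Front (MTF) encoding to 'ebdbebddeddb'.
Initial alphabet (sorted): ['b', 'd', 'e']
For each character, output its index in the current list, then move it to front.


MTF encoding:
'e': index 2 in ['b', 'd', 'e'] -> ['e', 'b', 'd']
'b': index 1 in ['e', 'b', 'd'] -> ['b', 'e', 'd']
'd': index 2 in ['b', 'e', 'd'] -> ['d', 'b', 'e']
'b': index 1 in ['d', 'b', 'e'] -> ['b', 'd', 'e']
'e': index 2 in ['b', 'd', 'e'] -> ['e', 'b', 'd']
'b': index 1 in ['e', 'b', 'd'] -> ['b', 'e', 'd']
'd': index 2 in ['b', 'e', 'd'] -> ['d', 'b', 'e']
'd': index 0 in ['d', 'b', 'e'] -> ['d', 'b', 'e']
'e': index 2 in ['d', 'b', 'e'] -> ['e', 'd', 'b']
'd': index 1 in ['e', 'd', 'b'] -> ['d', 'e', 'b']
'd': index 0 in ['d', 'e', 'b'] -> ['d', 'e', 'b']
'b': index 2 in ['d', 'e', 'b'] -> ['b', 'd', 'e']


Output: [2, 1, 2, 1, 2, 1, 2, 0, 2, 1, 0, 2]


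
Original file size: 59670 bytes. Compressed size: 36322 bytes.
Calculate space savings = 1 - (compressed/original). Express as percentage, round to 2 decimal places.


ratio = compressed/original = 36322/59670 = 0.608715
savings = 1 - ratio = 1 - 0.608715 = 0.391285
as a percentage: 0.391285 * 100 = 39.13%

Space savings = 1 - 36322/59670 = 39.13%


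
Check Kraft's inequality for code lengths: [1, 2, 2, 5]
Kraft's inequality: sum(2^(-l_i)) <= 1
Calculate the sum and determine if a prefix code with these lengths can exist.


Sum = 2^(-1) + 2^(-2) + 2^(-2) + 2^(-5)
    = 0.5 + 0.25 + 0.25 + 0.03125
    = 33/32 = 1.03125
Since 1.03125 > 1, Kraft's inequality is NOT satisfied.
A prefix code with these lengths CANNOT exist.

Kraft sum = 1.03125. Not satisfied.
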